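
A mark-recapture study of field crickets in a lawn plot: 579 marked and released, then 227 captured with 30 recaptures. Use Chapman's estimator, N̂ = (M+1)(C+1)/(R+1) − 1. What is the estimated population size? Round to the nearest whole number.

N̂ = (579+1)(227+1)/(30+1) − 1 = 580·228/31 − 1
= 132240/31 − 1 ≈ 4265.8 − 1 ≈ 4264.8 → 4265

N ≈ 4265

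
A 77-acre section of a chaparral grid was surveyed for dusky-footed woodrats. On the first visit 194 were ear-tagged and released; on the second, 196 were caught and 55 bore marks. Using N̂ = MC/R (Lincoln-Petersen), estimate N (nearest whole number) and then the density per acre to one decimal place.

N̂ = 194·196/55 = 38024/55 ≈ 691.3 → 691
Density = N̂ / area = 691 / 77 ≈ 8.97 → 9.0 per acre

density ≈ 9.0 dusky-footed woodrats per acre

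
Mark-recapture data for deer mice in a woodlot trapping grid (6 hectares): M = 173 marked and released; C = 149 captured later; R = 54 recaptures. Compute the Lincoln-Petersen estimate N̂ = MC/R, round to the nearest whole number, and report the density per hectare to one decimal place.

density ≈ 79.5 deer mice per hectare

N̂ = 173·149/54 = 25777/54 ≈ 477.4 → 477
Density = N̂ / area = 477 / 6 ≈ 79.50 → 79.5 per hectare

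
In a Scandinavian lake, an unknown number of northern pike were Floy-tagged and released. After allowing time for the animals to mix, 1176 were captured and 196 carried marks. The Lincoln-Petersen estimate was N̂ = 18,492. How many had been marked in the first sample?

From N = M·C/R: M = N·R / C = 18492·196 / 1176 = 3624432 / 1176 = 3082.

M = 3082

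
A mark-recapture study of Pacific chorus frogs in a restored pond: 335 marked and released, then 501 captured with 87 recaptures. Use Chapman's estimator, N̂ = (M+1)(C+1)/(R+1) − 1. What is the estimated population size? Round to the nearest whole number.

N ≈ 1916

N̂ = (335+1)(501+1)/(87+1) − 1 = 336·502/88 − 1
= 168672/88 − 1 ≈ 1916.7 − 1 ≈ 1915.7 → 1916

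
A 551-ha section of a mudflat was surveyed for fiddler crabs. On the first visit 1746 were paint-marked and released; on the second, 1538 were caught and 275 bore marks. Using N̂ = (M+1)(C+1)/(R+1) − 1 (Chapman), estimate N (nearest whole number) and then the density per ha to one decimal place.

density ≈ 17.7 fiddler crabs per ha

N̂ = 1747·1539/276 − 1 = 2688633/276 − 1 ≈ 9740.4 → 9740
Density = N̂ / area = 9740 / 551 ≈ 17.68 → 17.7 per ha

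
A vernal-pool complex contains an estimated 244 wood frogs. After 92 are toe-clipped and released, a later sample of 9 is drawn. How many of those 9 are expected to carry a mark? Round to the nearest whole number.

expected recaptures ≈ 3

The marked fraction of the population is 92/244, so in a sample of 9 expect C·(M/N) marked.
E[R] = 92 × 9 / 244 = 828 / 244 ≈ 3.4 → 3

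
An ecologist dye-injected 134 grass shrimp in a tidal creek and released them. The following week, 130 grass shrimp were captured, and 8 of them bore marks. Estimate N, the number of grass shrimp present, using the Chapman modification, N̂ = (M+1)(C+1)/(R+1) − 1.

N = 1964

N̂ = (134+1)(130+1)/(8+1) − 1 = 135·131/9 − 1
= 17685/9 − 1 = 1965 − 1 = 1964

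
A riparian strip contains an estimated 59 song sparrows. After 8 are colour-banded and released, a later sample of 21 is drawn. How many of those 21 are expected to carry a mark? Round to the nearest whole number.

Expected recaptures E[R] = M·C / N.
E[R] = 8 × 21 / 59 = 168 / 59 ≈ 2.8 → 3

expected recaptures ≈ 3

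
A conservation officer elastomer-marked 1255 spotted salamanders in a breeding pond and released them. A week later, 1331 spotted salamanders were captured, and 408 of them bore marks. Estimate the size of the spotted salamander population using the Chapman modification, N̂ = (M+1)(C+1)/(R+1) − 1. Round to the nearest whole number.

N ≈ 4089

N̂ = (1255+1)(1331+1)/(408+1) − 1 = 1256·1332/409 − 1
= 1672992/409 − 1 ≈ 4090.4 − 1 ≈ 4089.4 → 4089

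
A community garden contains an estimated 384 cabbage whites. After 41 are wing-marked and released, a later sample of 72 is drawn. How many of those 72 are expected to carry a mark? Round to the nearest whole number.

expected recaptures ≈ 8

The marked fraction of the population is 41/384, so in a sample of 72 expect C·(M/N) marked.
E[R] = 41 × 72 / 384 = 2952 / 384 ≈ 7.7 → 8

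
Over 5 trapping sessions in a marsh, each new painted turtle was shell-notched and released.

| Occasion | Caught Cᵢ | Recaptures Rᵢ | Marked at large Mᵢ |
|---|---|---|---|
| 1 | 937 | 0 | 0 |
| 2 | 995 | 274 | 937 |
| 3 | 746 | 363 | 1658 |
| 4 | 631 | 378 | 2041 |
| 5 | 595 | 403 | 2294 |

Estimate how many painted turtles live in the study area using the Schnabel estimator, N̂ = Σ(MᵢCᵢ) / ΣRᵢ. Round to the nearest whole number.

Σ MᵢCᵢ = 0·937 + 937·995 + 1658·746 + 2041·631 + 2294·595 = 0 + 932315 + 1236868 + 1287871 + 1364930 = 4821984
Σ Rᵢ = 0 + 274 + 363 + 378 + 403 = 1418
N̂ = 4821984 / 1418 ≈ 3400.6 → 3401

N ≈ 3401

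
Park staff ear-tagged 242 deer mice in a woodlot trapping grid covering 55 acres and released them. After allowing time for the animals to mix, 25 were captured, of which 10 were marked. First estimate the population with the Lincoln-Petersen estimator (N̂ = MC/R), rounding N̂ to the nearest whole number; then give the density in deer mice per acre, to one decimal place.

density ≈ 11.0 deer mice per acre

N̂ = 242·25/10 = 6050/10 = 605
Density = N̂ / area = 605 / 55 = 11.0 per acre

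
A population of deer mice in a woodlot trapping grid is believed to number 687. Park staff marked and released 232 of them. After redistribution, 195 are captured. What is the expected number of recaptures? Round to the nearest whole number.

expected recaptures ≈ 66

Expected recaptures E[R] = M·C / N.
E[R] = 232 × 195 / 687 = 45240 / 687 ≈ 65.9 → 66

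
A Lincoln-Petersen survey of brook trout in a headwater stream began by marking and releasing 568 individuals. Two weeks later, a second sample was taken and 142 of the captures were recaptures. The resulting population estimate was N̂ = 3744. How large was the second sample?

C = 936

From N = M·C/R: C = N·R / M = 3744·142 / 568 = 531648 / 568 = 936.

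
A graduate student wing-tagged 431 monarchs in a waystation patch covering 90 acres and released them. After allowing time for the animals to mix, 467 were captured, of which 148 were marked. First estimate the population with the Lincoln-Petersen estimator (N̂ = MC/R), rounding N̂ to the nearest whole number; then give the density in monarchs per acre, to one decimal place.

density ≈ 15.1 monarchs per acre

N̂ = 431·467/148 = 201277/148 ≈ 1360.0 → 1360
Density = N̂ / area = 1360 / 90 ≈ 15.11 → 15.1 per acre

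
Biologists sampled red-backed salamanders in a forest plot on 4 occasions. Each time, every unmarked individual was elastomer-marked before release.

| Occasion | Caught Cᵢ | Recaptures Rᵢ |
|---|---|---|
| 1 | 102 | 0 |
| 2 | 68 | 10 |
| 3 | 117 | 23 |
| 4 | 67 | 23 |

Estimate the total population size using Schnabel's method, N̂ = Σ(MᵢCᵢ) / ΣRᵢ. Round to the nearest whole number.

N ≈ 762

Marked at large before each occasion: Mᵢ = Σⱼ<ᵢ (Cⱼ − Rⱼ) → M1=0, M2=102, M3=160, M4=254
Σ MᵢCᵢ = 0·102 + 102·68 + 160·117 + 254·67 = 0 + 6936 + 18720 + 17018 = 42674
Σ Rᵢ = 0 + 10 + 23 + 23 = 56
N̂ = 42674 / 56 ≈ 762.0 → 762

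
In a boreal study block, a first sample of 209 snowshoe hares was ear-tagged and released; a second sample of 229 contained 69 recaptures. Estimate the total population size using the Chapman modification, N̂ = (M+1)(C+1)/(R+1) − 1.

N̂ = (209+1)(229+1)/(69+1) − 1 = 210·230/70 − 1
= 48300/70 − 1 = 690 − 1 = 689

N = 689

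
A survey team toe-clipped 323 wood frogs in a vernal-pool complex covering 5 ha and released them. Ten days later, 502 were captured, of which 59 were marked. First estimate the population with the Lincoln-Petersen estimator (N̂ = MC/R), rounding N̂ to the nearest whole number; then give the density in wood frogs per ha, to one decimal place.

N̂ = 323·502/59 = 162146/59 ≈ 2748.2 → 2748
Density = N̂ / area = 2748 / 5 ≈ 549.60 → 549.6 per ha

density ≈ 549.6 wood frogs per ha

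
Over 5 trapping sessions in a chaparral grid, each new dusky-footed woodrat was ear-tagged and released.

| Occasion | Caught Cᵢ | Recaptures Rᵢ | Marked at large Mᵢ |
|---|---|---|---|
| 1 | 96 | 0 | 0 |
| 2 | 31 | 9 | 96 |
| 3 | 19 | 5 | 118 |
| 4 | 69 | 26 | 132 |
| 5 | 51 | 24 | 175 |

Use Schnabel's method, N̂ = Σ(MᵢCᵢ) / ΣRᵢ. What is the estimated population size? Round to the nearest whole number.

N ≈ 363

Σ MᵢCᵢ = 0·96 + 96·31 + 118·19 + 132·69 + 175·51 = 0 + 2976 + 2242 + 9108 + 8925 = 23251
Σ Rᵢ = 0 + 9 + 5 + 26 + 24 = 64
N̂ = 23251 / 64 ≈ 363.3 → 363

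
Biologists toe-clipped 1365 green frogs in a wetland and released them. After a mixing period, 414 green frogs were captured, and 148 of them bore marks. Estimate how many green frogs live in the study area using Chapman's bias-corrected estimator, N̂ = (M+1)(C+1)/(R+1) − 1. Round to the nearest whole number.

N ≈ 3804

N̂ = (1365+1)(414+1)/(148+1) − 1 = 1366·415/149 − 1
= 566890/149 − 1 ≈ 3804.6 − 1 ≈ 3803.6 → 3804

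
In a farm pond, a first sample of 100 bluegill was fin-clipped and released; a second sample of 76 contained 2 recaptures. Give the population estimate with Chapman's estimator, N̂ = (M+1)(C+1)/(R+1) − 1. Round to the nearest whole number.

N̂ = (100+1)(76+1)/(2+1) − 1 = 101·77/3 − 1
= 7777/3 − 1 ≈ 2592.3 − 1 ≈ 2591.3 → 2591

N ≈ 2591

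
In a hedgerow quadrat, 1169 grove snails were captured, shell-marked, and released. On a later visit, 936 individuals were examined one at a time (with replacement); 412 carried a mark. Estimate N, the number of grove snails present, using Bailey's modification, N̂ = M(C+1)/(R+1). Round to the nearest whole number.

N̂ = 1169·(936+1)/(412+1) = 1169·937/413 = 1095353/413 ≈ 2652.2 → 2652

N ≈ 2652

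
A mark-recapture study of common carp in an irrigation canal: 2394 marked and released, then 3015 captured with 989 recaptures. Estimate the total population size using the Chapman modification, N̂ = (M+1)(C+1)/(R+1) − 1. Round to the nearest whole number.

N ≈ 7295

N̂ = (2394+1)(3015+1)/(989+1) − 1 = 2395·3016/990 − 1
= 7223320/990 − 1 ≈ 7296.3 − 1 ≈ 7295.3 → 7295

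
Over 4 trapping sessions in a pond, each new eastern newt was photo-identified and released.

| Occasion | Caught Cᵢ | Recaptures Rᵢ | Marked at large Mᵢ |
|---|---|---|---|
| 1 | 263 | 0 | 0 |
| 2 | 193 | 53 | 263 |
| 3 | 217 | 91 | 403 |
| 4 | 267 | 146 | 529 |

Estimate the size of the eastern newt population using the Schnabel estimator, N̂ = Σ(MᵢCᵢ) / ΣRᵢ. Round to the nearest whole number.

N ≈ 964

Σ MᵢCᵢ = 0·263 + 263·193 + 403·217 + 529·267 = 0 + 50759 + 87451 + 141243 = 279453
Σ Rᵢ = 0 + 53 + 91 + 146 = 290
N̂ = 279453 / 290 ≈ 963.6 → 964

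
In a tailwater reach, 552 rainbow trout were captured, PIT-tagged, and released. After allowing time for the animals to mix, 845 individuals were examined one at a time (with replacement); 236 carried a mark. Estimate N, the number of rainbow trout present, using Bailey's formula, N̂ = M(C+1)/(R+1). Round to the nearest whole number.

N ≈ 1970

N̂ = 552·(845+1)/(236+1) = 552·846/237 = 466992/237 ≈ 1970.4 → 1970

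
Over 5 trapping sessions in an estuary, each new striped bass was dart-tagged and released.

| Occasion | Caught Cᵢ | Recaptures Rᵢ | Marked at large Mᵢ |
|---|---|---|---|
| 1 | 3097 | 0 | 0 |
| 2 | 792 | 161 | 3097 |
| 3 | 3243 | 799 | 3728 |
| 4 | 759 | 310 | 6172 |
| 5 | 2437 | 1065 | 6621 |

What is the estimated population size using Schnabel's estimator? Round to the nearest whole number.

N ≈ 15,145

Σ MᵢCᵢ = 0·3097 + 3097·792 + 3728·3243 + 6172·759 + 6621·2437 = 0 + 2452824 + 12089904 + 4684548 + 16135377 = 35362653
Σ Rᵢ = 0 + 161 + 799 + 310 + 1065 = 2335
N̂ = 35362653 / 2335 ≈ 15144.6 → 15145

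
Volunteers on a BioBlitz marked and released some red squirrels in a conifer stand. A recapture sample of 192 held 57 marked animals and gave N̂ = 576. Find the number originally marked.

From N = M·C/R: M = N·R / C = 576·57 / 192 = 32832 / 192 = 171.

M = 171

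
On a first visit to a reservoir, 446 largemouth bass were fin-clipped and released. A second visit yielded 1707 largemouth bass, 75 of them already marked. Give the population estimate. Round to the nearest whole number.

N ≈ 10,151

N = (446 × 1707) / 75 = 761322 / 75 ≈ 10151.0 → 10151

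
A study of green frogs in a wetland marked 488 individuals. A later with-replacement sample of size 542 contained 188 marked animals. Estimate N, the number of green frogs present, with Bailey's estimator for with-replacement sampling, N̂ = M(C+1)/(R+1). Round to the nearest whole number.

N̂ = 488·(542+1)/(188+1) = 488·543/189 = 264984/189 ≈ 1402.0 → 1402

N ≈ 1402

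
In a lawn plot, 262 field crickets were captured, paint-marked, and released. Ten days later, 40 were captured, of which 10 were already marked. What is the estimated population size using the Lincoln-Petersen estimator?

N = (262 × 40) / 10 = 10480 / 10 = 1048

N = 1048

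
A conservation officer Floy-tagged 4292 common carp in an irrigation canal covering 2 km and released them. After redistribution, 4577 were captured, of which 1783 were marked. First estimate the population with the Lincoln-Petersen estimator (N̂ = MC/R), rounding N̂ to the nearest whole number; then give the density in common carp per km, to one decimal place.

density ≈ 5509.0 common carp per km

N̂ = 4292·4577/1783 = 19644484/1783 ≈ 11017.7 → 11018
Density = N̂ / area = 11018 / 2 = 5509.0 per km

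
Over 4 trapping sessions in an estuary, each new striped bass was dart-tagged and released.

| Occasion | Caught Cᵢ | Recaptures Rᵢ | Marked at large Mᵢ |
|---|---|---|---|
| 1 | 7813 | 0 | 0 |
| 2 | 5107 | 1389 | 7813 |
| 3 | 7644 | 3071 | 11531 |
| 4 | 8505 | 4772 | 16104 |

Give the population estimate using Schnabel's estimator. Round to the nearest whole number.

N ≈ 28,705

Σ MᵢCᵢ = 0·7813 + 7813·5107 + 11531·7644 + 16104·8505 = 0 + 39900991 + 88142964 + 136964520 = 265008475
Σ Rᵢ = 0 + 1389 + 3071 + 4772 = 9232
N̂ = 265008475 / 9232 ≈ 28705.4 → 28705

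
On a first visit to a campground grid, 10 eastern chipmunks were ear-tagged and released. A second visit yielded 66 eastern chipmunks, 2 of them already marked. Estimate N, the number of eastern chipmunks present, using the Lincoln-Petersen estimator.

N = 330

N = (10 × 66) / 2 = 660 / 2 = 330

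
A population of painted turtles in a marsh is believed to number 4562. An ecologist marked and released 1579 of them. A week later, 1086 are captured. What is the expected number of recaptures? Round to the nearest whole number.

The marked fraction of the population is 1579/4562, so in a sample of 1086 expect C·(M/N) marked.
E[R] = 1579 × 1086 / 4562 = 1714794 / 4562 ≈ 375.9 → 376

expected recaptures ≈ 376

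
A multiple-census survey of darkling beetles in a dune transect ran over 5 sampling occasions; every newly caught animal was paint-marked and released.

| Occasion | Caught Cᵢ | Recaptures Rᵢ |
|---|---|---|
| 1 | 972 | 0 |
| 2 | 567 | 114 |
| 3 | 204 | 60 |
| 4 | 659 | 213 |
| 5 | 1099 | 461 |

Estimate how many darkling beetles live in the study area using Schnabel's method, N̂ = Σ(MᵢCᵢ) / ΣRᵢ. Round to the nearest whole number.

N ≈ 4823

Marked at large before each occasion: Mᵢ = Σⱼ<ᵢ (Cⱼ − Rⱼ) → M1=0, M2=972, M3=1425, M4=1569, M5=2015
Σ MᵢCᵢ = 0·972 + 972·567 + 1425·204 + 1569·659 + 2015·1099 = 0 + 551124 + 290700 + 1033971 + 2214485 = 4090280
Σ Rᵢ = 0 + 114 + 60 + 213 + 461 = 848
N̂ = 4090280 / 848 ≈ 4823.4 → 4823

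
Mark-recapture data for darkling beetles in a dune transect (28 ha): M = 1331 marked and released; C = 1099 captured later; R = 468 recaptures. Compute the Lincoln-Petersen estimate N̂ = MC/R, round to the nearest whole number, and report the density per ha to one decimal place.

N̂ = 1331·1099/468 = 1462769/468 ≈ 3125.6 → 3126
Density = N̂ / area = 3126 / 28 ≈ 111.64 → 111.6 per ha

density ≈ 111.6 darkling beetles per ha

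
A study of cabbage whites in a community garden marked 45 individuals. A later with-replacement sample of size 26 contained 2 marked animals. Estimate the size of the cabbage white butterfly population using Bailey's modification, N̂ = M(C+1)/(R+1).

N̂ = 45·(26+1)/(2+1) = 45·27/3 = 1215/3 = 405

N = 405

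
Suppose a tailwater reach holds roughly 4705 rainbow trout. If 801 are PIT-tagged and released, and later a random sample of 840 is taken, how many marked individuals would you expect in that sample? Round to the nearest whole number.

The marked fraction of the population is 801/4705, so in a sample of 840 expect C·(M/N) marked.
E[R] = 801 × 840 / 4705 = 672840 / 4705 ≈ 143.0 → 143

expected recaptures ≈ 143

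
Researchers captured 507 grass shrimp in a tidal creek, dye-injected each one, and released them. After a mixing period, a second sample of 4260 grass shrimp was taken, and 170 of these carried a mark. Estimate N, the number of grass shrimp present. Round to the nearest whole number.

If marked individuals mix randomly, R/C ≈ M/N, giving N ≈ M·C/R.
N = (507 × 4260) / 170 = 2159820 / 170 ≈ 12704.8 → 12705

N ≈ 12,705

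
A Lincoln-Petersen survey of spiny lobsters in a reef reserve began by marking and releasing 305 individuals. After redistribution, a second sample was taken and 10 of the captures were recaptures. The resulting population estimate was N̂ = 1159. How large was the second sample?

C = 38

From N = M·C/R: C = N·R / M = 1159·10 / 305 = 11590 / 305 = 38.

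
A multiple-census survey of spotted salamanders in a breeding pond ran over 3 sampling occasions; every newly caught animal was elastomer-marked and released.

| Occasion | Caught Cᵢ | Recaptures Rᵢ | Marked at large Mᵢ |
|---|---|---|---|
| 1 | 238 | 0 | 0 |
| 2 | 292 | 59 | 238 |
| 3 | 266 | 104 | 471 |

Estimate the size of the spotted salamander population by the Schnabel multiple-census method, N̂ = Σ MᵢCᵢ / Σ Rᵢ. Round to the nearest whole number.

Σ MᵢCᵢ = 0·238 + 238·292 + 471·266 = 0 + 69496 + 125286 = 194782
Σ Rᵢ = 0 + 59 + 104 = 163
N̂ = 194782 / 163 ≈ 1195.0 → 1195

N ≈ 1195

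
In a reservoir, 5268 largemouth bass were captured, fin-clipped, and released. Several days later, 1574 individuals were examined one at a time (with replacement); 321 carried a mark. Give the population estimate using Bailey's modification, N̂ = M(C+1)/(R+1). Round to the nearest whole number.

N ≈ 25,767

N̂ = 5268·(1574+1)/(321+1) = 5268·1575/322 = 8297100/322 ≈ 25767.4 → 25767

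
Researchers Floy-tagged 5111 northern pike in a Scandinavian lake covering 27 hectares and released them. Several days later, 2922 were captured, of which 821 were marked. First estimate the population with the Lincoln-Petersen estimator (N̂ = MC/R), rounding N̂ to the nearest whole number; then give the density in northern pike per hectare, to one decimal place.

density ≈ 673.7 northern pike per hectare

N̂ = 5111·2922/821 = 14934342/821 ≈ 18190.4 → 18190
Density = N̂ / area = 18190 / 27 ≈ 673.70 → 673.7 per hectare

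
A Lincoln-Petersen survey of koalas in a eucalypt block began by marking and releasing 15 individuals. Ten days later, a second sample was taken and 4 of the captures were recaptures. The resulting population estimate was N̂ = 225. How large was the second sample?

From N = M·C/R: C = N·R / M = 225·4 / 15 = 900 / 15 = 60.

C = 60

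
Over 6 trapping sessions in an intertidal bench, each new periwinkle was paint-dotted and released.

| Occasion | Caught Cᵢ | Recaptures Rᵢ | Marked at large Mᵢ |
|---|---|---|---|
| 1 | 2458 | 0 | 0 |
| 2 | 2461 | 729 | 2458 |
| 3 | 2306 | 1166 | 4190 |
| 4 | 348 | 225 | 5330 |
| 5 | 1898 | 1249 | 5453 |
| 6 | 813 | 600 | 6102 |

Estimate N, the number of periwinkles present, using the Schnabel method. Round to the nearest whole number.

N ≈ 8283

Σ MᵢCᵢ = 0·2458 + 2458·2461 + 4190·2306 + 5330·348 + 5453·1898 + 6102·813 = 0 + 6049138 + 9662140 + 1854840 + 10349794 + 4960926 = 32876838
Σ Rᵢ = 0 + 729 + 1166 + 225 + 1249 + 600 = 3969
N̂ = 32876838 / 3969 ≈ 8283.4 → 8283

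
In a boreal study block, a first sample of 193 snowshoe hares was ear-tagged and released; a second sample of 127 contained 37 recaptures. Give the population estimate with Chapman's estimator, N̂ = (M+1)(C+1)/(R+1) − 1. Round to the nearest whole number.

N ≈ 652

N̂ = (193+1)(127+1)/(37+1) − 1 = 194·128/38 − 1
= 24832/38 − 1 ≈ 653.47 − 1 ≈ 652.47 → 652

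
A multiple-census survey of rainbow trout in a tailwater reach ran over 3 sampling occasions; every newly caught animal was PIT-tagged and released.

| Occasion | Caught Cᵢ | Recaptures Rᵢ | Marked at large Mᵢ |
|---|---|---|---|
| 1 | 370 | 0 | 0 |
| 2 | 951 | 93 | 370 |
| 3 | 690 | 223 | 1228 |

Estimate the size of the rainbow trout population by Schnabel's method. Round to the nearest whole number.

N ≈ 3795

Σ MᵢCᵢ = 0·370 + 370·951 + 1228·690 = 0 + 351870 + 847320 = 1199190
Σ Rᵢ = 0 + 93 + 223 = 316
N̂ = 1199190 / 316 ≈ 3794.9 → 3795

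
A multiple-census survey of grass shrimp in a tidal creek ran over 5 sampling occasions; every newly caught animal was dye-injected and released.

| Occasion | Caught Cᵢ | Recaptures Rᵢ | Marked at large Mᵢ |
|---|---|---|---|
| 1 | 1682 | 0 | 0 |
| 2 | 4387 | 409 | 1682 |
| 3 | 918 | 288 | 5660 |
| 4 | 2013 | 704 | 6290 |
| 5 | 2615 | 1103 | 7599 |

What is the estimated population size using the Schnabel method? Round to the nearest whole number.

Σ MᵢCᵢ = 0·1682 + 1682·4387 + 5660·918 + 6290·2013 + 7599·2615 = 0 + 7378934 + 5195880 + 12661770 + 19871385 = 45107969
Σ Rᵢ = 0 + 409 + 288 + 704 + 1103 = 2504
N̂ = 45107969 / 2504 ≈ 18014.4 → 18014

N ≈ 18,014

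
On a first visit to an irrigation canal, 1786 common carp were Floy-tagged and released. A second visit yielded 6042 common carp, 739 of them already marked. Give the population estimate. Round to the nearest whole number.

If marked individuals mix randomly, R/C ≈ M/N, giving N ≈ M·C/R.
N = (1786 × 6042) / 739 = 10791012 / 739 ≈ 14602.2 → 14602

N ≈ 14,602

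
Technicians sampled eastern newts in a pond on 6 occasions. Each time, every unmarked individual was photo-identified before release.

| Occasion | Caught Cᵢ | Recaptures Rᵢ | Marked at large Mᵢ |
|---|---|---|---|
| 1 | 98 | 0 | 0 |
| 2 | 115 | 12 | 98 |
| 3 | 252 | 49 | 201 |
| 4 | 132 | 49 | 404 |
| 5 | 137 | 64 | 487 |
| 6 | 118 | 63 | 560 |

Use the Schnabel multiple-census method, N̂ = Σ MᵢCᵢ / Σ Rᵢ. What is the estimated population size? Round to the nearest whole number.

Σ MᵢCᵢ = 0·98 + 98·115 + 201·252 + 404·132 + 487·137 + 560·118 = 0 + 11270 + 50652 + 53328 + 66719 + 66080 = 248049
Σ Rᵢ = 0 + 12 + 49 + 49 + 64 + 63 = 237
N̂ = 248049 / 237 ≈ 1046.6 → 1047

N ≈ 1047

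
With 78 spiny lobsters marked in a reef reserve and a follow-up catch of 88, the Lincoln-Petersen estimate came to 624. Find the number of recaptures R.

R = 11

From N = M·C/R: R = M·C / N = 78·88 / 624 = 6864 / 624 = 11.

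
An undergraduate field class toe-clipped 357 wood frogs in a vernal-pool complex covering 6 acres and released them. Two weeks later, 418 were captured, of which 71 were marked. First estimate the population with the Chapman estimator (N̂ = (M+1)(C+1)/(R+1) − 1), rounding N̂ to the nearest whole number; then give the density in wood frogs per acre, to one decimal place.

density ≈ 347.0 wood frogs per acre

N̂ = 358·419/72 − 1 = 150002/72 − 1 ≈ 2082.4 → 2082
Density = N̂ / area = 2082 / 6 = 347.0 per acre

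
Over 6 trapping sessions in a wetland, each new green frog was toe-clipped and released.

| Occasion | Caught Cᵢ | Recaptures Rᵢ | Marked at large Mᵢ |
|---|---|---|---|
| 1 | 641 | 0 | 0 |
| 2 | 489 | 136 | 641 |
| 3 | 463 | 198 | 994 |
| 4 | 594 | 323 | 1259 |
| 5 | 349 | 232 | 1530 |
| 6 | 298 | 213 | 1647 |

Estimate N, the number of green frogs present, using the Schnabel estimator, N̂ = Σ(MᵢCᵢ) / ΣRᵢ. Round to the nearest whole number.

N ≈ 2311

Σ MᵢCᵢ = 0·641 + 641·489 + 994·463 + 1259·594 + 1530·349 + 1647·298 = 0 + 313449 + 460222 + 747846 + 533970 + 490806 = 2546293
Σ Rᵢ = 0 + 136 + 198 + 323 + 232 + 213 = 1102
N̂ = 2546293 / 1102 ≈ 2310.6 → 2311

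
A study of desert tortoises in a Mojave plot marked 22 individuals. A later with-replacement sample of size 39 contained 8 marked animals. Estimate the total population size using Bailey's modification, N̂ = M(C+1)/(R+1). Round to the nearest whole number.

N ≈ 98

N̂ = 22·(39+1)/(8+1) = 22·40/9 = 880/9 ≈ 97.8 → 98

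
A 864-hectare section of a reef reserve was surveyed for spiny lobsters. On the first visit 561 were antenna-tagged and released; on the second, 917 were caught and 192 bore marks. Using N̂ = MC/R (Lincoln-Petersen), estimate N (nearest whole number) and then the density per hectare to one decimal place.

N̂ = 561·917/192 = 514437/192 ≈ 2679.4 → 2679
Density = N̂ / area = 2679 / 864 ≈ 3.10 → 3.1 per hectare

density ≈ 3.1 spiny lobsters per hectare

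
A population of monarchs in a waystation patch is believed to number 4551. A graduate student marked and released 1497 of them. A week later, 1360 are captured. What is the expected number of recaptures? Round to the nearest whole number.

The marked fraction of the population is 1497/4551, so in a sample of 1360 expect C·(M/N) marked.
E[R] = 1497 × 1360 / 4551 = 2035920 / 4551 ≈ 447.4 → 447

expected recaptures ≈ 447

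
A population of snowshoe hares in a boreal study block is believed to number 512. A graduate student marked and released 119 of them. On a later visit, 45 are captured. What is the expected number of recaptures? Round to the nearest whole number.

The marked fraction of the population is 119/512, so in a sample of 45 expect C·(M/N) marked.
E[R] = 119 × 45 / 512 = 5355 / 512 ≈ 10.46 → 10

expected recaptures ≈ 10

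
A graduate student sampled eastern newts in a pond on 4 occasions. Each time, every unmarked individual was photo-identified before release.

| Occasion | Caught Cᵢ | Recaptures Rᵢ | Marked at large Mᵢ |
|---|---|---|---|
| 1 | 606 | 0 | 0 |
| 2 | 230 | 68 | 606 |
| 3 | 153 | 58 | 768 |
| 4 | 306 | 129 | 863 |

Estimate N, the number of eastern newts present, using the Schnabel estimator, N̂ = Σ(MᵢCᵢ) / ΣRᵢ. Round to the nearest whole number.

Σ MᵢCᵢ = 0·606 + 606·230 + 768·153 + 863·306 = 0 + 139380 + 117504 + 264078 = 520962
Σ Rᵢ = 0 + 68 + 58 + 129 = 255
N̂ = 520962 / 255 ≈ 2043.0 → 2043

N ≈ 2043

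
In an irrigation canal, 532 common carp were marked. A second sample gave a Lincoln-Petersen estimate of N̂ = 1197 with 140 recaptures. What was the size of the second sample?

C = 315

From N = M·C/R: C = N·R / M = 1197·140 / 532 = 167580 / 532 = 315.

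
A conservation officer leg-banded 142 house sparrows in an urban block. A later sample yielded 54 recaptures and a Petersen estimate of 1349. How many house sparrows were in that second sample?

C = 513

From N = M·C/R: C = N·R / M = 1349·54 / 142 = 72846 / 142 = 513.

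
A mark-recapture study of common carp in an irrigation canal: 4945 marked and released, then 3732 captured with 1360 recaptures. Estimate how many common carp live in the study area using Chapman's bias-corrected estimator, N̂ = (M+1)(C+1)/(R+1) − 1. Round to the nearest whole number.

N̂ = (4945+1)(3732+1)/(1360+1) − 1 = 4946·3733/1361 − 1
= 18463418/1361 − 1 ≈ 13566.1 − 1 ≈ 13565.1 → 13565

N ≈ 13,565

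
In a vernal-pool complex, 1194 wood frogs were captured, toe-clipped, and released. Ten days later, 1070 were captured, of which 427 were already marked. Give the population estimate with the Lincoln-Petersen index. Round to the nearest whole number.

N = (1194 × 1070) / 427 = 1277580 / 427 ≈ 2992.0 → 2992

N ≈ 2992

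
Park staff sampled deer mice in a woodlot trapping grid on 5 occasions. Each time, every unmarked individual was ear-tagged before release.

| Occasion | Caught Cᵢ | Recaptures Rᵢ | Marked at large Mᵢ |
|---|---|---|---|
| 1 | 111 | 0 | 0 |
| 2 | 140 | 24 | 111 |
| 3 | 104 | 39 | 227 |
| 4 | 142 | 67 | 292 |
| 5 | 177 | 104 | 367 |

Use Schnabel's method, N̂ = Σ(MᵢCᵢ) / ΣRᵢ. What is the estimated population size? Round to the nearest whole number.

Σ MᵢCᵢ = 0·111 + 111·140 + 227·104 + 292·142 + 367·177 = 0 + 15540 + 23608 + 41464 + 64959 = 145571
Σ Rᵢ = 0 + 24 + 39 + 67 + 104 = 234
N̂ = 145571 / 234 ≈ 622.1 → 622

N ≈ 622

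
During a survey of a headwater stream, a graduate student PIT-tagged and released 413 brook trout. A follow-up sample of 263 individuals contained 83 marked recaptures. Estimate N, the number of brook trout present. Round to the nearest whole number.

N ≈ 1309

Lincoln-Petersen assumes M/N = R/C, so N = M·C / R.
N = (413 × 263) / 83 = 108619 / 83 ≈ 1308.7 → 1309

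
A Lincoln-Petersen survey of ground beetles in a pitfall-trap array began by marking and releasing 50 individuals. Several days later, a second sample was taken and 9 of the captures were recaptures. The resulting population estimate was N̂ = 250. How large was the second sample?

From N = M·C/R: C = N·R / M = 250·9 / 50 = 2250 / 50 = 45.

C = 45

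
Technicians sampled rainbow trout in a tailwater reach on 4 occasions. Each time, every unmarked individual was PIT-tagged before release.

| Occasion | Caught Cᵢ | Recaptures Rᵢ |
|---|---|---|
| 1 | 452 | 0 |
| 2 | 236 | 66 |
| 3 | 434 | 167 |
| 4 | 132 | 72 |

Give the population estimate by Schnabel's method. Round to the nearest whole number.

Marked at large before each occasion: Mᵢ = Σⱼ<ᵢ (Cⱼ − Rⱼ) → M1=0, M2=452, M3=622, M4=889
Σ MᵢCᵢ = 0·452 + 452·236 + 622·434 + 889·132 = 0 + 106672 + 269948 + 117348 = 493968
Σ Rᵢ = 0 + 66 + 167 + 72 = 305
N̂ = 493968 / 305 ≈ 1619.6 → 1620

N ≈ 1620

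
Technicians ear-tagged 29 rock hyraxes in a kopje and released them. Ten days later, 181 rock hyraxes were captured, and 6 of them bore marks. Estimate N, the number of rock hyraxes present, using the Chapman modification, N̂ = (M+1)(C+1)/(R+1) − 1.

N̂ = (29+1)(181+1)/(6+1) − 1 = 30·182/7 − 1
= 5460/7 − 1 = 780 − 1 = 779

N = 779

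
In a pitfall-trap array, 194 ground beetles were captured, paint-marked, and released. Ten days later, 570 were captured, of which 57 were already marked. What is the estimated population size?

N = 1940

N = (194 × 570) / 57 = 110580 / 57 = 1940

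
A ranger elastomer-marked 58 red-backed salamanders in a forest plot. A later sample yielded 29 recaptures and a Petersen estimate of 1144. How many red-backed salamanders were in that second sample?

From N = M·C/R: C = N·R / M = 1144·29 / 58 = 33176 / 58 = 572.

C = 572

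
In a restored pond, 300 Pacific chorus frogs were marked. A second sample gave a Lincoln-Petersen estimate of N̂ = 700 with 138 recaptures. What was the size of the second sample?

From N = M·C/R: C = N·R / M = 700·138 / 300 = 96600 / 300 = 322.

C = 322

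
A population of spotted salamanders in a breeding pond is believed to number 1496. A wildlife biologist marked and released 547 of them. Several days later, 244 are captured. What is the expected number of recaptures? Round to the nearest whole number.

The marked fraction of the population is 547/1496, so in a sample of 244 expect C·(M/N) marked.
E[R] = 547 × 244 / 1496 = 133468 / 1496 ≈ 89.2 → 89

expected recaptures ≈ 89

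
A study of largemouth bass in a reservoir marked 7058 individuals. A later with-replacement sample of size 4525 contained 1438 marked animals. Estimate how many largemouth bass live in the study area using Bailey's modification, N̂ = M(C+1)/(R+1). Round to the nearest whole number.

N̂ = 7058·(4525+1)/(1438+1) = 7058·4526/1439 = 31944508/1439 ≈ 22199.1 → 22199

N ≈ 22,199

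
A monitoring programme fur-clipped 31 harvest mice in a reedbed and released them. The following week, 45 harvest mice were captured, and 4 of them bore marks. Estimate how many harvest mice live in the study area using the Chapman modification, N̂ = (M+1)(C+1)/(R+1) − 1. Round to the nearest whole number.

N̂ = (31+1)(45+1)/(4+1) − 1 = 32·46/5 − 1
= 1472/5 − 1 ≈ 294.4 − 1 ≈ 293.4 → 293

N ≈ 293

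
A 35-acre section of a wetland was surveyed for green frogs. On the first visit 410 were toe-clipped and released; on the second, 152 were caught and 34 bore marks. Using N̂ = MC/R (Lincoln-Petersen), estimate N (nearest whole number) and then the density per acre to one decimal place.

N̂ = 410·152/34 = 62320/34 ≈ 1832.9 → 1833
Density = N̂ / area = 1833 / 35 ≈ 52.37 → 52.4 per acre

density ≈ 52.4 green frogs per acre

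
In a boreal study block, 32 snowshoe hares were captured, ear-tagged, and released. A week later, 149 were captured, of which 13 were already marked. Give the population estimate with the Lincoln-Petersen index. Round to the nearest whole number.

N = (32 × 149) / 13 = 4768 / 13 ≈ 366.8 → 367

N ≈ 367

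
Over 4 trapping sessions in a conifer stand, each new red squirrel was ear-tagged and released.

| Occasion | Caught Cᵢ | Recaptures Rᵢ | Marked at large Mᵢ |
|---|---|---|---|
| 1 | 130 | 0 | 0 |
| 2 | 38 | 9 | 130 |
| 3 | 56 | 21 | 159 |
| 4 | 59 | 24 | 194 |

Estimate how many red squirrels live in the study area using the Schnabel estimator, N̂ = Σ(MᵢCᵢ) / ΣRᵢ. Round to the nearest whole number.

Σ MᵢCᵢ = 0·130 + 130·38 + 159·56 + 194·59 = 0 + 4940 + 8904 + 11446 = 25290
Σ Rᵢ = 0 + 9 + 21 + 24 = 54
N̂ = 25290 / 54 ≈ 468.3 → 468

N ≈ 468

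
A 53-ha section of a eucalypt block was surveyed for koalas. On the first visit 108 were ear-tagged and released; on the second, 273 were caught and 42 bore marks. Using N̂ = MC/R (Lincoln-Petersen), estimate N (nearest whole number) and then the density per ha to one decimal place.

density ≈ 13.2 koalas per ha

N̂ = 108·273/42 = 29484/42 = 702
Density = N̂ / area = 702 / 53 ≈ 13.245 → 13.2 per ha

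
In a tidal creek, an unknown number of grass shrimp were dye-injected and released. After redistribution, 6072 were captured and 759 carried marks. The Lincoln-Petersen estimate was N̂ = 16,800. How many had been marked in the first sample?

M = 2100

From N = M·C/R: M = N·R / C = 16800·759 / 6072 = 12751200 / 6072 = 2100.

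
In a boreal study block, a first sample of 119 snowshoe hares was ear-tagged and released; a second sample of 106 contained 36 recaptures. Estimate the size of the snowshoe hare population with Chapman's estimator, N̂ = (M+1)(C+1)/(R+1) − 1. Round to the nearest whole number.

N̂ = (119+1)(106+1)/(36+1) − 1 = 120·107/37 − 1
= 12840/37 − 1 ≈ 347.0 − 1 ≈ 346.0 → 346

N ≈ 346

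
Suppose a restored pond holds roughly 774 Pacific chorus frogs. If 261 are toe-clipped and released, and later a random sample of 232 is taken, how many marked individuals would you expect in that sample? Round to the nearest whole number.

expected recaptures ≈ 78

Expected recaptures E[R] = M·C / N.
E[R] = 261 × 232 / 774 = 60552 / 774 ≈ 78.2 → 78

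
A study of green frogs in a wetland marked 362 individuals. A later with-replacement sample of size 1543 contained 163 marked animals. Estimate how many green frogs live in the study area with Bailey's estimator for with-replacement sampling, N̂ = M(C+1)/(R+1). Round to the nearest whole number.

N̂ = 362·(1543+1)/(163+1) = 362·1544/164 = 558928/164 ≈ 3408.1 → 3408

N ≈ 3408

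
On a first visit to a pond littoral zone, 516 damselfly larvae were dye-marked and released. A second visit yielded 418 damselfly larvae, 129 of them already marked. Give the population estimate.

N = 1672

N = (516 × 418) / 129 = 215688 / 129 = 1672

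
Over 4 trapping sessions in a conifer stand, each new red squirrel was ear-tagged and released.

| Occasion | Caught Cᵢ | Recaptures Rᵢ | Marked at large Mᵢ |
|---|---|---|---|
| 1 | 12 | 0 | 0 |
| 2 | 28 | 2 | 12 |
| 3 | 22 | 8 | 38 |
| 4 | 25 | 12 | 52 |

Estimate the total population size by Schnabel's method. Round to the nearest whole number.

N ≈ 112

Σ MᵢCᵢ = 0·12 + 12·28 + 38·22 + 52·25 = 0 + 336 + 836 + 1300 = 2472
Σ Rᵢ = 0 + 2 + 8 + 12 = 22
N̂ = 2472 / 22 ≈ 112.4 → 112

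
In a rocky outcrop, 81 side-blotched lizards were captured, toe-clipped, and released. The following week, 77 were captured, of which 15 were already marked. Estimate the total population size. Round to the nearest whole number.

N ≈ 416

N = (81 × 77) / 15 = 6237 / 15 ≈ 415.8 → 416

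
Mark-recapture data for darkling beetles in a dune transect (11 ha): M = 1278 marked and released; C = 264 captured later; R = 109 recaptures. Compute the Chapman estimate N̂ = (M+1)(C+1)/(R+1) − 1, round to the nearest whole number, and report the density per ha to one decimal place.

N̂ = 1279·265/110 − 1 = 338935/110 − 1 ≈ 3080.2 → 3080
Density = N̂ / area = 3080 / 11 = 280.0 per ha

density ≈ 280.0 darkling beetles per ha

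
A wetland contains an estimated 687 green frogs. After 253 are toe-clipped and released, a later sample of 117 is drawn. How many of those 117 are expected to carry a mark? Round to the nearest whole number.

expected recaptures ≈ 43

The marked fraction of the population is 253/687, so in a sample of 117 expect C·(M/N) marked.
E[R] = 253 × 117 / 687 = 29601 / 687 ≈ 43.1 → 43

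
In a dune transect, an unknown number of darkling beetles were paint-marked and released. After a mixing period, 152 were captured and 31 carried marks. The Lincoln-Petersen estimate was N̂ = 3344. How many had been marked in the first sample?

M = 682

From N = M·C/R: M = N·R / C = 3344·31 / 152 = 103664 / 152 = 682.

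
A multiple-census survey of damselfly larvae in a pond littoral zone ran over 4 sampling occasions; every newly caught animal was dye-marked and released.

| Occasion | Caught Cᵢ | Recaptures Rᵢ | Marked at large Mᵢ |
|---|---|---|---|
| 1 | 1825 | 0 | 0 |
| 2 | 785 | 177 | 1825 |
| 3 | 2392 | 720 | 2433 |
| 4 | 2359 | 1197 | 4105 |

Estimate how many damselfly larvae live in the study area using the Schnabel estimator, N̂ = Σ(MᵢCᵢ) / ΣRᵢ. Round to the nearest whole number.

N ≈ 8088

Σ MᵢCᵢ = 0·1825 + 1825·785 + 2433·2392 + 4105·2359 = 0 + 1432625 + 5819736 + 9683695 = 16936056
Σ Rᵢ = 0 + 177 + 720 + 1197 = 2094
N̂ = 16936056 / 2094 ≈ 8087.9 → 8088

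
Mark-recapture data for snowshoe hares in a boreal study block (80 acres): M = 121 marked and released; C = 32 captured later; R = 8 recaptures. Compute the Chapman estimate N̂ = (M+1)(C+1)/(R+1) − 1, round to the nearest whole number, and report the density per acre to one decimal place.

density ≈ 5.6 snowshoe hares per acre

N̂ = 122·33/9 − 1 = 4026/9 − 1 ≈ 446.3 → 446
Density = N̂ / area = 446 / 80 ≈ 5.58 → 5.6 per acre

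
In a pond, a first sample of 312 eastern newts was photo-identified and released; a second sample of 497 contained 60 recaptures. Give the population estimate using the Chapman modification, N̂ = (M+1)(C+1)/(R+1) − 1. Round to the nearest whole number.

N̂ = (312+1)(497+1)/(60+1) − 1 = 313·498/61 − 1
= 155874/61 − 1 ≈ 2555.3 − 1 ≈ 2554.3 → 2554

N ≈ 2554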